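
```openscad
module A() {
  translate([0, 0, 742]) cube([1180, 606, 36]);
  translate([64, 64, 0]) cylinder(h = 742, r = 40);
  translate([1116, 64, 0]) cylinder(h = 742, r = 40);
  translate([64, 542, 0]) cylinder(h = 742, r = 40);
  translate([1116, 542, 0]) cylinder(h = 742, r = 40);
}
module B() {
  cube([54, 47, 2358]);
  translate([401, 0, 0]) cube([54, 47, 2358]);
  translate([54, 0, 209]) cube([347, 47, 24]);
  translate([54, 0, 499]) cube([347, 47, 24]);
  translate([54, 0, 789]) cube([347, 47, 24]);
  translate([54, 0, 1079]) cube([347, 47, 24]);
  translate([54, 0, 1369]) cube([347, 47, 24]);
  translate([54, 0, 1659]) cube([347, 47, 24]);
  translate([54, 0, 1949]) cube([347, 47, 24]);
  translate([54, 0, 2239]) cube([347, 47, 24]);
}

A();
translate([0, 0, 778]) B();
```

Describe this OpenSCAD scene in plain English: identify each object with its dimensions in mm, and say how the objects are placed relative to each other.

A is a table: top 1180 mm (x) × 606 mm (y), 36 mm thick, upper face at z = 778 mm, on four round legs of 80 mm diameter, each leg's bounding box inset 24 mm from the nearest pair of top edges, running from z = 0 to the bottom of the top.

B is a wooden ladder with two side rails of 54×47 mm section and 2358 mm height, set 455 mm apart overall. Between them run 8 rectangular rungs (47 mm deep, 24 mm thick), front faces flush with the rails' −y face. The bottom of the first rung is 209 mm above the floor and each subsequent rung is 290 mm higher than the one below.

The ladder is on top of the table.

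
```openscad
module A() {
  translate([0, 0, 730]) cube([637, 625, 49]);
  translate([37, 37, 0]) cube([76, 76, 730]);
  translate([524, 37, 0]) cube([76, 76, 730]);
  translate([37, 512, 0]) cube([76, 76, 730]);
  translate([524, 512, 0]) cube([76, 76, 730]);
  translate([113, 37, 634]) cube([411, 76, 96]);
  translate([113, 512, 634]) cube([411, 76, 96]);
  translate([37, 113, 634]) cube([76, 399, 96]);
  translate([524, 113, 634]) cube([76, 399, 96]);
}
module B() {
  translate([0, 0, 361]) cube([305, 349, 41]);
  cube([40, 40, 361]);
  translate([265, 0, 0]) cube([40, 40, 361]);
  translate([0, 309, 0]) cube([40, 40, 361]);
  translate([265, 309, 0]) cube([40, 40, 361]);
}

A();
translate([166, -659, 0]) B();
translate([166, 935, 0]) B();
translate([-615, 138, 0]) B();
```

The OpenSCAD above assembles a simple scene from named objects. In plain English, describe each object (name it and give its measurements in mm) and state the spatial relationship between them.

A is a table with a 637×625 mm rectangular top, 49 mm thick, top surface at z = 779 mm, supported by four 76×76 mm square legs, each inset 37 mm from the nearest pair of top edges, running from the floor. Four apron rails, 76 mm thick and 96 mm tall, run between adjacent legs with their top edges flush with the underside of the top and their outer faces flush with the legs' outer faces.

B is a simple wooden stool: a rectangular seat 305 mm (x) by 349 mm (y), 41 mm thick, top face at z = 402 mm, on four square legs, each 40×40 mm in cross-section. The legs rest on z = 0, each flush with a corner of the seat.

Three stools sit around the table at the −y, +y, −x sides.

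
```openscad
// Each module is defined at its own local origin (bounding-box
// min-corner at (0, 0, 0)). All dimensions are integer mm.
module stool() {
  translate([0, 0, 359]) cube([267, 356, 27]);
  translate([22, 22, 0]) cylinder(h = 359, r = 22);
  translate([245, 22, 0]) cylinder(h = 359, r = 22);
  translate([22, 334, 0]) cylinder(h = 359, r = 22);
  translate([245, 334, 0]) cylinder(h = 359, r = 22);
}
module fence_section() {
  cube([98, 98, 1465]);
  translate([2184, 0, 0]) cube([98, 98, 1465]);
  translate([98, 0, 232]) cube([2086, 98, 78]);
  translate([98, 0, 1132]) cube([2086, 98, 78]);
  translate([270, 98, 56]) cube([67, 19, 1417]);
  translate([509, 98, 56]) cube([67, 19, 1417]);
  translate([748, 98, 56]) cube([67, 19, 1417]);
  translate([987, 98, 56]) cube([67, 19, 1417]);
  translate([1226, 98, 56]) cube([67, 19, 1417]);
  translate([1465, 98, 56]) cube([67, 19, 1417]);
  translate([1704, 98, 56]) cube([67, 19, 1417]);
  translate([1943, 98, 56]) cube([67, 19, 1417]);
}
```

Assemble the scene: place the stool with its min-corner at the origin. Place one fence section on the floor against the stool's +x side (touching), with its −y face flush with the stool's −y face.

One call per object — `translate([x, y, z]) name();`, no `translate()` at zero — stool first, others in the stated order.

stool();
translate([267, 0, 0]) fence_section();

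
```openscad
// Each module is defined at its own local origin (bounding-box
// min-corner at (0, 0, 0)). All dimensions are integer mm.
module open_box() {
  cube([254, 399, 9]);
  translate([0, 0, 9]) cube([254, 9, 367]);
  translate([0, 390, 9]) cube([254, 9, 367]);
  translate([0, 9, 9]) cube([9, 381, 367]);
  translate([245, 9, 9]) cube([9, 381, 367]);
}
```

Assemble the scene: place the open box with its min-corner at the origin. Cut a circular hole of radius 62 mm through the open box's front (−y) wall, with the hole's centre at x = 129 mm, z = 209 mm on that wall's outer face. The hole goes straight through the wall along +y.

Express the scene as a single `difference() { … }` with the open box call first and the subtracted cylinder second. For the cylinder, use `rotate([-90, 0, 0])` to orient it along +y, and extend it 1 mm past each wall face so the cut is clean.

difference() {
  open_box();
  translate([129, -1, 209]) rotate([-90, 0, 0]) cylinder(h = 11, r = 62);
}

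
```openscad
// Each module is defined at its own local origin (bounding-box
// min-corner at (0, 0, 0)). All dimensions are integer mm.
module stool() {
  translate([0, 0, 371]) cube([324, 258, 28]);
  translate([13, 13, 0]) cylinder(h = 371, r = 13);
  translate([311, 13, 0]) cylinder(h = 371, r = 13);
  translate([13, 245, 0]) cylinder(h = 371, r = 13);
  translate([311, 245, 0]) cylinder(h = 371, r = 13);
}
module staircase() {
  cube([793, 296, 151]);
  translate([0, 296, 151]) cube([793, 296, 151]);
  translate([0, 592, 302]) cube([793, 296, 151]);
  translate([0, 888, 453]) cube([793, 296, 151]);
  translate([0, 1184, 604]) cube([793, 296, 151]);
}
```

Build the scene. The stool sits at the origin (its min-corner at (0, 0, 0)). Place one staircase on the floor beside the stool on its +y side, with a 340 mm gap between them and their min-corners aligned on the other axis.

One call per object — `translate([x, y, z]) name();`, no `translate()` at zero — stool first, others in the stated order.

stool();
translate([0, 598, 0]) staircase();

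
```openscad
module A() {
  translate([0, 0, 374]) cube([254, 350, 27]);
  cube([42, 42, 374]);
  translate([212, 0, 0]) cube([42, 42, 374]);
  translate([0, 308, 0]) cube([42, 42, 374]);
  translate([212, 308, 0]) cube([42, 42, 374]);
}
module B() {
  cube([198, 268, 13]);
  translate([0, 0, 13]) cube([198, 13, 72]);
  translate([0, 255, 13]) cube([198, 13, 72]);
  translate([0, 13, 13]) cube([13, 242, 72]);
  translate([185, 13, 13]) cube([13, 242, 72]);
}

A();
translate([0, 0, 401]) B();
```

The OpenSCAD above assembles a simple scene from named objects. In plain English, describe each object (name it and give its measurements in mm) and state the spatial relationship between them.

A is a simple wooden stool: a rectangular seat 254 mm (x) by 350 mm (y), 27 mm thick, top face at z = 401 mm, on four square legs, each 42×42 mm in cross-section. The legs rest on z = 0, each flush with a corner of the seat.

B is an open-topped rectangular box: outside dimensions 198×268×85 mm, with a uniform wall and base thickness of 13 mm. The base is a full 198×268 slab on the floor; four walls sit on top of the base. The front and back walls (the −y and +y sides) span the full width; the two side walls fit between them.

The open box is on top of the stool.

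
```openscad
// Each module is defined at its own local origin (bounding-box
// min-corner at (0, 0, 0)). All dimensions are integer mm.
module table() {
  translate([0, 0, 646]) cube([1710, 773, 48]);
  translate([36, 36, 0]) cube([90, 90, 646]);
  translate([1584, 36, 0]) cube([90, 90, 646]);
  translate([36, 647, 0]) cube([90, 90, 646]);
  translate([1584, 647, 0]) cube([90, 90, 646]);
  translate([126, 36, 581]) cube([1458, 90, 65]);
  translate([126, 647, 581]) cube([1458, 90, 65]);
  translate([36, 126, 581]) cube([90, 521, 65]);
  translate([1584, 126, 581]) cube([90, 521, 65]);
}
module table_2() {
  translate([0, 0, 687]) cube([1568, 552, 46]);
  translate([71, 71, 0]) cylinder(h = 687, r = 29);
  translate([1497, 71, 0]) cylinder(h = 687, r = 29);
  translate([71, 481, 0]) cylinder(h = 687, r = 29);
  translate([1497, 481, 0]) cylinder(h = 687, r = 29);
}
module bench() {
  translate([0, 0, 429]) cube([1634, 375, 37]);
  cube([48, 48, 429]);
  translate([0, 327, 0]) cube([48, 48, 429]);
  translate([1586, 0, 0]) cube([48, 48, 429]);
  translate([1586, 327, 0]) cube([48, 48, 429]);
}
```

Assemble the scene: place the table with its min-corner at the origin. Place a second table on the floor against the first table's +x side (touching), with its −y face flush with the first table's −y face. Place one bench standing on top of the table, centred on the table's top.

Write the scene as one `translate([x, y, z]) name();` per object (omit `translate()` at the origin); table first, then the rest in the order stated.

table();
translate([1710, 0, 0]) table_2();
translate([38, 199, 694]) bench();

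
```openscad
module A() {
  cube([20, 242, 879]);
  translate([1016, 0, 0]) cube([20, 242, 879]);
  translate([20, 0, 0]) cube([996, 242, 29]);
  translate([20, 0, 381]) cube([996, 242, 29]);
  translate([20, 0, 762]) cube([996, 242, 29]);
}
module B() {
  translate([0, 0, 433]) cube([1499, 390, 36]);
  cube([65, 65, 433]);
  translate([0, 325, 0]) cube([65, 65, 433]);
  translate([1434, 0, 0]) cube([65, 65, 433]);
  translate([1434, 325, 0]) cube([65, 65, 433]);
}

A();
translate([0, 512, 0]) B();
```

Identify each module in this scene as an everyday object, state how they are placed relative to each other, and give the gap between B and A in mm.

The bench's nearest face is 270 mm from the bookshelf's +y face.

A is a bookshelf. B is a bench. The bench is on the floor beside the bookshelf on its +y side. The gap between the bench and the bookshelf is 270 mm.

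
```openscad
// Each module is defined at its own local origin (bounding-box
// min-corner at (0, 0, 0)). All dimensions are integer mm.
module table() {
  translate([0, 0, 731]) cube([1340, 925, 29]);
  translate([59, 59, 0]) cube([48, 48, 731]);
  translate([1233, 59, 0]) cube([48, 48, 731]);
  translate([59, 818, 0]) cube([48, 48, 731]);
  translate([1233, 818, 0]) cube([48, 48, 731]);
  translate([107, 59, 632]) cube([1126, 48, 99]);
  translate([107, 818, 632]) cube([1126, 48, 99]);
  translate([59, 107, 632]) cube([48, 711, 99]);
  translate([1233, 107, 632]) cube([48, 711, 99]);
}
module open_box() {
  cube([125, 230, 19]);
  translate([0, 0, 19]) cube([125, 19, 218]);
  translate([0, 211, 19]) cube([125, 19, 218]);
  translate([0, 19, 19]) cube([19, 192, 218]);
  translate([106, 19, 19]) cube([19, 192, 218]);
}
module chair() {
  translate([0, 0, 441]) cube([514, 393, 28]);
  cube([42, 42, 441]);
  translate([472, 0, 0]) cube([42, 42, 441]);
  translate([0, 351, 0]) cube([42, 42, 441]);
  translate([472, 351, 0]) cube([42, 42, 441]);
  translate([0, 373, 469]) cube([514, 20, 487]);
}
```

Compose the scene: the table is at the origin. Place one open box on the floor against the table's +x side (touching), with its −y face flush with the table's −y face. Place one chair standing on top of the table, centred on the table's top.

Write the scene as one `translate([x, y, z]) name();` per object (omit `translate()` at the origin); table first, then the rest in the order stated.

table();
translate([1340, 0, 0]) open_box();
translate([413, 266, 760]) chair();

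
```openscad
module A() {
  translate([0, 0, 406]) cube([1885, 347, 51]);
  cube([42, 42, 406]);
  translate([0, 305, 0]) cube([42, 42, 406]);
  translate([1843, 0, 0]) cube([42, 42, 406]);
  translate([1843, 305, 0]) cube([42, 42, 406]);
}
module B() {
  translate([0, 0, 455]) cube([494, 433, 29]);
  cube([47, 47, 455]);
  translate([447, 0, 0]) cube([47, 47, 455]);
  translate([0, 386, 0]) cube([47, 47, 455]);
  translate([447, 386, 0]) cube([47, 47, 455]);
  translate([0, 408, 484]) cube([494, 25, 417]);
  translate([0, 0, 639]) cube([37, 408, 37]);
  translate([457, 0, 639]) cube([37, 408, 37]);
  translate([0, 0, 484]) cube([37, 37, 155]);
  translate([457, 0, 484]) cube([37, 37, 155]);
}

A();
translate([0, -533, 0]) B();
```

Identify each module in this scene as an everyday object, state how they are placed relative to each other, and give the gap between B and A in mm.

A is a bench. B is a chair. The chair is on the floor beside the bench on its −y side. The gap between the chair and the bench is 100 mm.

The chair's nearest face is 100 mm from the bench's −y face.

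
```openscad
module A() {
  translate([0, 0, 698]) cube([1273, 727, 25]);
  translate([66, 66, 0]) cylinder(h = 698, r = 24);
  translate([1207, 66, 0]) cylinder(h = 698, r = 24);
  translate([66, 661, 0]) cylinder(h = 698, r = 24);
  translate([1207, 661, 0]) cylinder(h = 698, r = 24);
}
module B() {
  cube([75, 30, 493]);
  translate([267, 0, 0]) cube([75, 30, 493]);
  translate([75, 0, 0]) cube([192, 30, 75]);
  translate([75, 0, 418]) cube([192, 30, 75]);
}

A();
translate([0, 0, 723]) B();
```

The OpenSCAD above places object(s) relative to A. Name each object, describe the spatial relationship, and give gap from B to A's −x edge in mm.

A is a table. B is a picture frame. The picture frame is on top of the table. The gap from the picture frame to the table's −x edge is 0 mm.

The picture frame's min-x is at 0; the table's min-x is 0; gap = 0 mm.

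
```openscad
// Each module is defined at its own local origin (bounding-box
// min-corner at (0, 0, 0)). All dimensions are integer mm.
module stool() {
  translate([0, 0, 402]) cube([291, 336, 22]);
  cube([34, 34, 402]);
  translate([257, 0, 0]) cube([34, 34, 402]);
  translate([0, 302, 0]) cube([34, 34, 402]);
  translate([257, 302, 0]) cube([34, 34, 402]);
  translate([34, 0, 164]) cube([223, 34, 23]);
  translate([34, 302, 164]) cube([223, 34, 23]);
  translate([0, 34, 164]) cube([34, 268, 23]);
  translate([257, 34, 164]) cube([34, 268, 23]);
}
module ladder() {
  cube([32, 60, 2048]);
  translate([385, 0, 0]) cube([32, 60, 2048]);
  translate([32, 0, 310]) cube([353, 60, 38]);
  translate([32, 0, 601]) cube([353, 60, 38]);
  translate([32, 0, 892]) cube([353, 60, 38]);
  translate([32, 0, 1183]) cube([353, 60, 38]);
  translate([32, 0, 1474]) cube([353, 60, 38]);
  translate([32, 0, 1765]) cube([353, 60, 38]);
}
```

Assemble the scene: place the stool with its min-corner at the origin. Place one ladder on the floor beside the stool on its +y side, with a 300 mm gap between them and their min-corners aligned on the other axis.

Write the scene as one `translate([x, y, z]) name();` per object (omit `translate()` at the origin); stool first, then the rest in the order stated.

stool();
translate([0, 636, 0]) ladder();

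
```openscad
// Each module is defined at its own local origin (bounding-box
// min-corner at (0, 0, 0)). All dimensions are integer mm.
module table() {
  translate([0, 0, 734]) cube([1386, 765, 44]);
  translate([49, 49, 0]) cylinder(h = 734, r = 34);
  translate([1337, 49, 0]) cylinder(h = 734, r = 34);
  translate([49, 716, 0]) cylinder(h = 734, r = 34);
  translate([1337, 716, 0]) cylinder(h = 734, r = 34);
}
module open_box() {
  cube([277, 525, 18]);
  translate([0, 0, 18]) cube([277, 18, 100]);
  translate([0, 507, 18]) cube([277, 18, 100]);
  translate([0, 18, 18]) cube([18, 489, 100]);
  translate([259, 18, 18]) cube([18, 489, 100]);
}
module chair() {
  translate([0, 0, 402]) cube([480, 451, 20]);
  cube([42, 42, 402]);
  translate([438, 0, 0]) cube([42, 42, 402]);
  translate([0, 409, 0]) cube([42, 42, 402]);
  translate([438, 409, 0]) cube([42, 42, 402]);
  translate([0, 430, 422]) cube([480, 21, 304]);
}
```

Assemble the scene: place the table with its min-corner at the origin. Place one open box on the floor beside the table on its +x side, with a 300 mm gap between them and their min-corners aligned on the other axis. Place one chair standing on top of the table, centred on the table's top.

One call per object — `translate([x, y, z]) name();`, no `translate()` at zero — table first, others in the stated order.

table();
translate([1686, 0, 0]) open_box();
translate([453, 157, 778]) chair();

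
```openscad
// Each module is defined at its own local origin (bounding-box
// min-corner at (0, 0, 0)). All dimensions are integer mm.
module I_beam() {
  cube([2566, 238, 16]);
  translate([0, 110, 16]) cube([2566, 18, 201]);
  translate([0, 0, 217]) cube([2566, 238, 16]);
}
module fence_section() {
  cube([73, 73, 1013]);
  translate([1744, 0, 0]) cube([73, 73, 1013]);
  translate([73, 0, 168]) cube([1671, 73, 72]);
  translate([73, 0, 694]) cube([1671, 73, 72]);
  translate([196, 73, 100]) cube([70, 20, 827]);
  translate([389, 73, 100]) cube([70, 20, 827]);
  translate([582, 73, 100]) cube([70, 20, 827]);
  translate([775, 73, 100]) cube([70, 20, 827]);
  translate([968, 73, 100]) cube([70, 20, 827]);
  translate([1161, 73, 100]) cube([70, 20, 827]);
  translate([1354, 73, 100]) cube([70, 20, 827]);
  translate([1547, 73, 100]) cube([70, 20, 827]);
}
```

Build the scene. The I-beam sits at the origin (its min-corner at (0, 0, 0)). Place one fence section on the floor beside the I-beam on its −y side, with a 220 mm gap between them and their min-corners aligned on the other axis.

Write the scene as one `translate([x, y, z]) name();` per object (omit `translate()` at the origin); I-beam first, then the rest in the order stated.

I_beam();
translate([0, -313, 0]) fence_section();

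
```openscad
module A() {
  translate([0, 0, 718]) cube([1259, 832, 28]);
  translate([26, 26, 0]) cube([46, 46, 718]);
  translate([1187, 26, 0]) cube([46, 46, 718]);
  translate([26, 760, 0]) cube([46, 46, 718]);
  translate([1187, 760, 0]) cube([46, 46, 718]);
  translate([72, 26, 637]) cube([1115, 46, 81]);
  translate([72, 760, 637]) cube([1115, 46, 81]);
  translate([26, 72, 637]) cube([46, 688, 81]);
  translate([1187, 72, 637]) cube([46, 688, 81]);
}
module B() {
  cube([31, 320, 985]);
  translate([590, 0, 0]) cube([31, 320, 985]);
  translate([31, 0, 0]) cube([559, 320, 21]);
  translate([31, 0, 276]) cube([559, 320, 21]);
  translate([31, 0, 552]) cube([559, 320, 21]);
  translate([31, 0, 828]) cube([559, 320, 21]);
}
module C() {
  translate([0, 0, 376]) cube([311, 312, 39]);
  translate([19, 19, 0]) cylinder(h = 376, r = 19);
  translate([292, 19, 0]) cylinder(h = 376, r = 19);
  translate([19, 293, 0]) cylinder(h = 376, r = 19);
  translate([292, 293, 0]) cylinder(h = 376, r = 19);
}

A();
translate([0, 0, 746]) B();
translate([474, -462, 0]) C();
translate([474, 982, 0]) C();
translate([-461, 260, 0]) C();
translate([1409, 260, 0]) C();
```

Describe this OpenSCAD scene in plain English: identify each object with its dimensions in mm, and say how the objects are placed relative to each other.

A is a table with a 1259×832 mm rectangular top, 28 mm thick, top surface at z = 746 mm, supported by four 46×46 mm square legs, each inset 26 mm from the nearest pair of top edges, running from the floor. Four apron rails, 46 mm thick and 81 mm tall, run between adjacent legs with their top edges flush with the underside of the top and their outer faces flush with the legs' outer faces.

B is an open bookshelf. Two side panels, each 31 mm thick, 320 mm deep and 985 mm tall, stand 621 mm apart (outside-to-outside). Between them sit 4 shelves, each 21 mm thick and 320 mm deep, spanning the full gap between the sides. The bottom shelf rests on the floor (its underside at z = 0) and the clear gap between one shelf's top and the next shelf's underside is 255 mm.

C is a four-legged stool. The seat is 311×312 mm, 39 mm thick, top at z = 415 mm. It stands on four round legs, each 38 mm in diameter, from z = 0 to the seat underside, each leg's axis is inset half a diameter from the nearest pair of seat edges (so the leg's bounding box is flush with the corner).

The bookshelf is on top of the table. Four stools sit around the table at the −y, +y, −x, +x sides.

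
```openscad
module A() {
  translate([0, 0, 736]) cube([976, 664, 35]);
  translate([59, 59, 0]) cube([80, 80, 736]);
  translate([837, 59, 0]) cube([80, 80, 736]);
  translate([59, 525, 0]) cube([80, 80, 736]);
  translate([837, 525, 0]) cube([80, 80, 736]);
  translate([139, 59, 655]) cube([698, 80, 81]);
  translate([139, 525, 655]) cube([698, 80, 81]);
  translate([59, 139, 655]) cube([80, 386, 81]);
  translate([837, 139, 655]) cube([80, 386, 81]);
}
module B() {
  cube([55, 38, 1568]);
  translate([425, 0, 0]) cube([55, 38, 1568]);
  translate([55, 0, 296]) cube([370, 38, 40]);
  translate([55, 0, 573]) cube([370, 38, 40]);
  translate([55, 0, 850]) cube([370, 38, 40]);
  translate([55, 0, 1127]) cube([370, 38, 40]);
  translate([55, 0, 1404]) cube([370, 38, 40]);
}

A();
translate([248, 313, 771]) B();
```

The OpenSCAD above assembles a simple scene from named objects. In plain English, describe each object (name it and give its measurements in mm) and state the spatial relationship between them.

A is a rectangular dining table. The top is 976×664×35 mm with its upper surface at z = 771 mm. It stands on four 80×80 mm square legs, each inset 59 mm from the nearest pair of top edges, running from the floor to the underside of the top. Four apron rails, 80 mm thick and 81 mm tall, run between adjacent legs with their top edges flush with the underside of the top and their outer faces flush with the legs' outer faces.

B is a wooden ladder with two side rails of 55×38 mm section and 1568 mm height, set 480 mm apart overall. Between them run 5 rectangular rungs (38 mm deep, 40 mm thick), front faces flush with the rails' −y face. The bottom of the first rung is 296 mm above the floor and each subsequent rung is 277 mm higher than the one below.

The ladder is on top of the table, centred.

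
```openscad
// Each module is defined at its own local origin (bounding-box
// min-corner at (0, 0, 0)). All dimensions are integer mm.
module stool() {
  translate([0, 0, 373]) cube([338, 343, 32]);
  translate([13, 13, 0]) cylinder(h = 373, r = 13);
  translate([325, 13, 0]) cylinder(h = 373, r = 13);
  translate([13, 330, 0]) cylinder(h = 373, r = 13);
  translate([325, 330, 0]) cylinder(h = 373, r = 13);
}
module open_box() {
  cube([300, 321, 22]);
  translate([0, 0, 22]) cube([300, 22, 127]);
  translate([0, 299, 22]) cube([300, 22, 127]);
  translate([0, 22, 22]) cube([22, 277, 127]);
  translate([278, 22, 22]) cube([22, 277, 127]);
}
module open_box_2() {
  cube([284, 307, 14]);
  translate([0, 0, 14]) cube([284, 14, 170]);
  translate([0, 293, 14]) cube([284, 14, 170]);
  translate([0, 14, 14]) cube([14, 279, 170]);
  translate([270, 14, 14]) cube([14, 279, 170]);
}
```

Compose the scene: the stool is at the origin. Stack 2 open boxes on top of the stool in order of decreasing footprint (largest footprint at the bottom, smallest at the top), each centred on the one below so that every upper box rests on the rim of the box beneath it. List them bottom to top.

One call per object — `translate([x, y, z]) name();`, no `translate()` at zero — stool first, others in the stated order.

stool();
translate([19, 11, 405]) open_box();
translate([27, 18, 554]) open_box_2();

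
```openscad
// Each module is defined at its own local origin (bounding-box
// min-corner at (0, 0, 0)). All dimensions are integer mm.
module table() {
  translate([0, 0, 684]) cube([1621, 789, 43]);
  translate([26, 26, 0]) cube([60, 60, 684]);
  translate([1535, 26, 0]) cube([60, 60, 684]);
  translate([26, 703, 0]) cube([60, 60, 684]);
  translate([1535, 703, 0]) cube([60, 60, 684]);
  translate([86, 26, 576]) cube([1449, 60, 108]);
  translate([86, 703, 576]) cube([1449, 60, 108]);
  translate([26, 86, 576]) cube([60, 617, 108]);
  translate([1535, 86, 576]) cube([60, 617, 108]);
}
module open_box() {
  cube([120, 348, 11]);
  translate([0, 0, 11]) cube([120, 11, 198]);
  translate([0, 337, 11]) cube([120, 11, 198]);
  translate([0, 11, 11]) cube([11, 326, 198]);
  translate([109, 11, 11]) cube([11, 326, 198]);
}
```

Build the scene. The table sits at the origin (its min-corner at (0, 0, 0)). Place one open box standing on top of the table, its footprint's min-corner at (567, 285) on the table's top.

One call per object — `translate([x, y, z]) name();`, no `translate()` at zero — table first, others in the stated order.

table();
translate([567, 285, 727]) open_box();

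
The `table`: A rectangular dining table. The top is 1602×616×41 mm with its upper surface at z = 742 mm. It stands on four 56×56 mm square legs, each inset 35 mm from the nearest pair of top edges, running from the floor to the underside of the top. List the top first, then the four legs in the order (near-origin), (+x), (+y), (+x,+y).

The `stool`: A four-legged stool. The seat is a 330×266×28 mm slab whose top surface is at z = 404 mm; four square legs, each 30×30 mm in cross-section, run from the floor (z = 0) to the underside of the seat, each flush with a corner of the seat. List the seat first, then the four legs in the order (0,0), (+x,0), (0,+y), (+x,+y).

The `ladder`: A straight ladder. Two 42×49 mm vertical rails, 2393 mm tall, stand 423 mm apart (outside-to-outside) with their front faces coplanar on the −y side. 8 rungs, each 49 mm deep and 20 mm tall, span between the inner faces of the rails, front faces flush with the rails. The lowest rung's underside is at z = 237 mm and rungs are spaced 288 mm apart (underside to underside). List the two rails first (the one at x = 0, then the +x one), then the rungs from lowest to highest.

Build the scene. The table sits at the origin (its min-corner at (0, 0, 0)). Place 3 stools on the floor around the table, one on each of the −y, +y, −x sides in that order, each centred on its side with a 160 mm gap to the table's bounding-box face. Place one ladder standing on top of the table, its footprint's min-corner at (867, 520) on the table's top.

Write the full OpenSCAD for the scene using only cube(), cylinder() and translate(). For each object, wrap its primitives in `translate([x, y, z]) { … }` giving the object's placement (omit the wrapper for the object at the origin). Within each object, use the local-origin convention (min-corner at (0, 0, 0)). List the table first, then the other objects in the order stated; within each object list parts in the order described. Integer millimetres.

translate([0, 0, 701]) cube([1602, 616, 41]);
translate([35, 35, 0]) cube([56, 56, 701]);
translate([1511, 35, 0]) cube([56, 56, 701]);
translate([35, 525, 0]) cube([56, 56, 701]);
translate([1511, 525, 0]) cube([56, 56, 701]);
translate([636, -426, 0]) {
  translate([0, 0, 376]) cube([330, 266, 28]);
  cube([30, 30, 376]);
  translate([300, 0, 0]) cube([30, 30, 376]);
  translate([0, 236, 0]) cube([30, 30, 376]);
  translate([300, 236, 0]) cube([30, 30, 376]);
}
translate([636, 776, 0]) {
  translate([0, 0, 376]) cube([330, 266, 28]);
  cube([30, 30, 376]);
  translate([300, 0, 0]) cube([30, 30, 376]);
  translate([0, 236, 0]) cube([30, 30, 376]);
  translate([300, 236, 0]) cube([30, 30, 376]);
}
translate([-490, 175, 0]) {
  translate([0, 0, 376]) cube([330, 266, 28]);
  cube([30, 30, 376]);
  translate([300, 0, 0]) cube([30, 30, 376]);
  translate([0, 236, 0]) cube([30, 30, 376]);
  translate([300, 236, 0]) cube([30, 30, 376]);
}
translate([867, 520, 742]) {
  cube([42, 49, 2393]);
  translate([381, 0, 0]) cube([42, 49, 2393]);
  translate([42, 0, 237]) cube([339, 49, 20]);
  translate([42, 0, 525]) cube([339, 49, 20]);
  translate([42, 0, 813]) cube([339, 49, 20]);
  translate([42, 0, 1101]) cube([339, 49, 20]);
  translate([42, 0, 1389]) cube([339, 49, 20]);
  translate([42, 0, 1677]) cube([339, 49, 20]);
  translate([42, 0, 1965]) cube([339, 49, 20]);
  translate([42, 0, 2253]) cube([339, 49, 20]);
}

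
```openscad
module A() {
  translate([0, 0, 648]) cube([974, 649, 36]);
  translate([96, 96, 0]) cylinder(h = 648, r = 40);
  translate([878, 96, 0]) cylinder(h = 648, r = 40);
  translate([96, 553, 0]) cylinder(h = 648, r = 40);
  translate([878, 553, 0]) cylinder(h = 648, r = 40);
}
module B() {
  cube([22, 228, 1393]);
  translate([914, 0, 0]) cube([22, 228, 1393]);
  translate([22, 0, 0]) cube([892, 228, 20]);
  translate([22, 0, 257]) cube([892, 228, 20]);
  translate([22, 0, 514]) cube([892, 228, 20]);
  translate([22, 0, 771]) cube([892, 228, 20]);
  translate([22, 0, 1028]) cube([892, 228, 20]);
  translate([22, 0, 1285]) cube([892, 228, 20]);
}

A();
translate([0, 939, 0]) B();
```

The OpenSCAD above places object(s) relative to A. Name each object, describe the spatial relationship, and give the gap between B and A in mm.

The bookshelf's nearest face is 290 mm from the table's +y face.

A is a table. B is a bookshelf. The bookshelf is on the floor beside the table on its +y side. The gap between the bookshelf and the table is 290 mm.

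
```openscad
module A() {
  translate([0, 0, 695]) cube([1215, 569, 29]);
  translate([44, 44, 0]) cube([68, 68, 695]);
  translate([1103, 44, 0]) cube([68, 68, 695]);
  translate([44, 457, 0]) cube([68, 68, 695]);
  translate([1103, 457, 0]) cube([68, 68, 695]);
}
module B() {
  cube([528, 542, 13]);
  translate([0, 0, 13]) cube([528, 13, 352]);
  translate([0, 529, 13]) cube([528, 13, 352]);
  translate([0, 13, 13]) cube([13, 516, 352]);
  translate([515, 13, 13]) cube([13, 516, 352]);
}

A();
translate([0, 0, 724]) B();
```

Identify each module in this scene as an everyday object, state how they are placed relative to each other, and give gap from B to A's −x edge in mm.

The open box's min-x is at 0; the table's min-x is 0; gap = 0 mm.

A is a table. B is an open box. The open box is on top of the table. The gap from the open box to the table's −x edge is 0 mm.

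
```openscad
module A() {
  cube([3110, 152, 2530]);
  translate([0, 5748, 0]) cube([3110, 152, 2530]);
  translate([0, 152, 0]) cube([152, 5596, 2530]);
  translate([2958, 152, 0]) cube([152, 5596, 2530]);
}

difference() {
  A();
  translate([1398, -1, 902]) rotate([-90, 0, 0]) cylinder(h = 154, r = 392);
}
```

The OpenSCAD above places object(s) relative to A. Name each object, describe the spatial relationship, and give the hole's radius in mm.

The subtracted cylinder has r = 392 mm.

A is a house frame. The house frame has a circular hole through its front wall. The hole's radius is 392 mm.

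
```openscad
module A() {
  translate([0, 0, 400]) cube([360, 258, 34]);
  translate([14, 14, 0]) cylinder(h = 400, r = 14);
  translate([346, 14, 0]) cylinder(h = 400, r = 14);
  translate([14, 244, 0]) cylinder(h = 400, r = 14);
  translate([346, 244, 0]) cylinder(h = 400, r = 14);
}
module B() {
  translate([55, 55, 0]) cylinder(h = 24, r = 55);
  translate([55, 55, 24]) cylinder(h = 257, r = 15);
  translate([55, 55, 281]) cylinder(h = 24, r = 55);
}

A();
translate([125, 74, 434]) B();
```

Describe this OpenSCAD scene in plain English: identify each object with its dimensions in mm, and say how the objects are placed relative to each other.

A is a four-legged stool. The seat is a 360×258×34 mm slab whose top surface is at z = 434 mm; four round legs, each 28 mm in diameter, run from the floor (z = 0) to the underside of the seat, each leg's axis is inset half a diameter from the nearest pair of seat edges (so the leg's bounding box is flush with the corner).

B is a spool: two coaxial disc flanges of radius 55 mm and thickness 24 mm, joined by a core cylinder of radius 15 mm and height 257 mm. The lower flange rests on z = 0 and the three cylinders share a vertical axis.

The spool is on top of the stool, centred.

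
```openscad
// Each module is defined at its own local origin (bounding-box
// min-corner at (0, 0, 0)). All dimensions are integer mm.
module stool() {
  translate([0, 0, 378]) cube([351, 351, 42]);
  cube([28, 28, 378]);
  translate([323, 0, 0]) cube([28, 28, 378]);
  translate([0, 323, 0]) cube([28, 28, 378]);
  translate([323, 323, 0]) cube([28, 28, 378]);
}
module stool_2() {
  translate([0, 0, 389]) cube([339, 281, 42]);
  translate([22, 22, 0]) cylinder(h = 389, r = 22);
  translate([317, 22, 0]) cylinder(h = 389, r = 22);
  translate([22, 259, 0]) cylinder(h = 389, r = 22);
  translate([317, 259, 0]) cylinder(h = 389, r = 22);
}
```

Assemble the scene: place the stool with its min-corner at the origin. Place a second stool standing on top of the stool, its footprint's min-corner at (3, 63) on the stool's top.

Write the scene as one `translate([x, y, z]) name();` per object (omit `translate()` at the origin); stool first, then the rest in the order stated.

stool();
translate([3, 63, 420]) stool_2();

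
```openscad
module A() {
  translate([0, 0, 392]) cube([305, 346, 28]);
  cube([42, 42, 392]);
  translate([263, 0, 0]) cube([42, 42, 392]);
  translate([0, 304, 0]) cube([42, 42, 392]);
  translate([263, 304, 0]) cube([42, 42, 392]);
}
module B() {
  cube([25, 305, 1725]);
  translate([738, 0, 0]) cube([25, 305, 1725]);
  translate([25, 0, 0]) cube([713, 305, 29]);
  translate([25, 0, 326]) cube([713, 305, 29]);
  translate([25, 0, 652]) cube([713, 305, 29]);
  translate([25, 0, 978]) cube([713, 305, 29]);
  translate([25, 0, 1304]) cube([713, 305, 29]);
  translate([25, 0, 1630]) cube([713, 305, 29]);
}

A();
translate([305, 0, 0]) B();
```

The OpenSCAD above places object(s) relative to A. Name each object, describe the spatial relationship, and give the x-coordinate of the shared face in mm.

The stool's +x face and the bookshelf's −x face are both at x = 305 mm.

A is a stool. B is a bookshelf. The bookshelf is against the stool's +x side, with their −y faces flush. The x-coordinate of the shared face is 305 mm.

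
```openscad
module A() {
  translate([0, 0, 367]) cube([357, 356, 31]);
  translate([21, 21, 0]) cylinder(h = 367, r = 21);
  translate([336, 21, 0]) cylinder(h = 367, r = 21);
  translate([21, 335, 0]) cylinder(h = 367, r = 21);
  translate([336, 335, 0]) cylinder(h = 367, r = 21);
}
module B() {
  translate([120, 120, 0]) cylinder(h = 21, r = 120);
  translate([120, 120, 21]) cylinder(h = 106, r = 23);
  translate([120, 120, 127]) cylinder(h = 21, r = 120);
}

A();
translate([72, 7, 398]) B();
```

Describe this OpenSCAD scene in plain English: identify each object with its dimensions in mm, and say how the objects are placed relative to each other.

A is a four-legged stool. The seat is a 357×356×31 mm slab whose top surface is at z = 398 mm; four round legs, each 42 mm in diameter, run from the floor (z = 0) to the underside of the seat, each leg's axis is inset half a diameter from the nearest pair of seat edges (so the leg's bounding box is flush with the corner).

B is a spool: two coaxial disc flanges of radius 120 mm and thickness 21 mm, joined by a core cylinder of radius 23 mm and height 106 mm. The lower flange rests on z = 0 and the three cylinders share a vertical axis.

The spool is on top of the stool.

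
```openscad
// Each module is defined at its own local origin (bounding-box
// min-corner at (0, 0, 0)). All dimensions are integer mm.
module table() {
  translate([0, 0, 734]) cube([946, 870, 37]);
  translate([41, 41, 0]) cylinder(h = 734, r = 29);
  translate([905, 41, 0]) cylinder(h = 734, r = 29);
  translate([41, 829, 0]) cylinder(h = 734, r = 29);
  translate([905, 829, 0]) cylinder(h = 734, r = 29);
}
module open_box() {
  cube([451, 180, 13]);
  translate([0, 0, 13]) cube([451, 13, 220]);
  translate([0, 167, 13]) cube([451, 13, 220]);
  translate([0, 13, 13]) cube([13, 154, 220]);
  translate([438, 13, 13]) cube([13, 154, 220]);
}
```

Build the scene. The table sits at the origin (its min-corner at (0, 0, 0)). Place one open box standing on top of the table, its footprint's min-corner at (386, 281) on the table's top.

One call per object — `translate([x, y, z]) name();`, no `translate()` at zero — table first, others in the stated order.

table();
translate([386, 281, 771]) open_box();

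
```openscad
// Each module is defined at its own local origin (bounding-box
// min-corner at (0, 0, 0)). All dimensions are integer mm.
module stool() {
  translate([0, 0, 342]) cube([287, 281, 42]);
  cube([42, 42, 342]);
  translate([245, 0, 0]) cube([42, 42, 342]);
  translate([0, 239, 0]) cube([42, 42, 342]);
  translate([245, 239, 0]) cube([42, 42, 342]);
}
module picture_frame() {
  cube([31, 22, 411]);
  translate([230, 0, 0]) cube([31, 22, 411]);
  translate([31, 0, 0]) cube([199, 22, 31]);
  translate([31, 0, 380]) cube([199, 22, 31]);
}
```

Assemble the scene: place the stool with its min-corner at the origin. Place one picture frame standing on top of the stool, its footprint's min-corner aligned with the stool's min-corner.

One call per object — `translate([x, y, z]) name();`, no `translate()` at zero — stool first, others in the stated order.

stool();
translate([0, 0, 384]) picture_frame();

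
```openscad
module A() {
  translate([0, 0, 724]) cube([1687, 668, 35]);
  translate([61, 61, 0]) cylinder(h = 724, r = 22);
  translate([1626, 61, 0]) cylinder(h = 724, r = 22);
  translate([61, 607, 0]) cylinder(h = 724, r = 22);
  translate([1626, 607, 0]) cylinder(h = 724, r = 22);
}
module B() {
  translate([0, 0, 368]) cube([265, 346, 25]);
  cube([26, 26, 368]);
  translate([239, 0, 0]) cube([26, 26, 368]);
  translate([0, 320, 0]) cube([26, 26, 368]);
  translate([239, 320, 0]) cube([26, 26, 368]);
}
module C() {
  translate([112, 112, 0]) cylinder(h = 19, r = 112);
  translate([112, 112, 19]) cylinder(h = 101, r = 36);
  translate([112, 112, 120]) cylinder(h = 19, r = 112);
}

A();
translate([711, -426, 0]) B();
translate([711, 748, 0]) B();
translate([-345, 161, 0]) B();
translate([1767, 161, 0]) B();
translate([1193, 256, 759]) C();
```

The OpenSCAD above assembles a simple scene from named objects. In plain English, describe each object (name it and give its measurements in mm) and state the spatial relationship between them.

A is a table: top 1687 mm (x) × 668 mm (y), 35 mm thick, upper face at z = 759 mm, on four round legs of 44 mm diameter, each leg's bounding box inset 39 mm from the nearest pair of top edges, running from z = 0 to the bottom of the top.

B is a simple wooden stool: a rectangular seat 265 mm (x) by 346 mm (y), 25 mm thick, top face at z = 393 mm, on four square legs, each 26×26 mm in cross-section. The legs rest on z = 0, each flush with a corner of the seat.

C is a spool: two coaxial disc flanges of radius 112 mm and thickness 19 mm, joined by a core cylinder of radius 36 mm and height 101 mm. The lower flange rests on z = 0 and the three cylinders share a vertical axis.

Four stools sit around the table at the −y, +y, −x, +x sides. The spool is on top of the table.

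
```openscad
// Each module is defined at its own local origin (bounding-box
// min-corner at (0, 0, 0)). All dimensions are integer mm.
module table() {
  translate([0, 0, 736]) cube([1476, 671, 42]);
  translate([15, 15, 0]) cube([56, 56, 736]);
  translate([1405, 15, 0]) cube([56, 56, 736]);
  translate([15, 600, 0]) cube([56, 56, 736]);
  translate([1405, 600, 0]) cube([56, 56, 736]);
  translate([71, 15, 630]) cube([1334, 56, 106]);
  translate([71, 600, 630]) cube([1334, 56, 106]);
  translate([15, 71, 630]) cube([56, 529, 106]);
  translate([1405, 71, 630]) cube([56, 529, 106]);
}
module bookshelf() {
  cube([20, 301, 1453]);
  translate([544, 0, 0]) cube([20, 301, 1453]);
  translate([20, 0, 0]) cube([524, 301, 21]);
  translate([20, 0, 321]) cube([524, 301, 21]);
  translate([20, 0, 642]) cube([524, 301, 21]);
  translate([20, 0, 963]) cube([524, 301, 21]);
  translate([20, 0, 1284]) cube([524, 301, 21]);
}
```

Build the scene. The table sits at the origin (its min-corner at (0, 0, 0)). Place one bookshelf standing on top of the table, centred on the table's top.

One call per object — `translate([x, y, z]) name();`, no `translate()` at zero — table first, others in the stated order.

table();
translate([456, 185, 778]) bookshelf();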